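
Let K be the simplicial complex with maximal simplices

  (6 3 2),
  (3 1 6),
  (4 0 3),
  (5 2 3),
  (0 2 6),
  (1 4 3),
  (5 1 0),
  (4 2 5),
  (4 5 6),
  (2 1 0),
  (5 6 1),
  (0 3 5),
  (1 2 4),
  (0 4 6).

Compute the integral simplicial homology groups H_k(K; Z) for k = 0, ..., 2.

H_0 ≅ Z,  H_1 ≅ Z^2,  H_2 ≅ Z.

Fix the vertex order 0 < 1 < 2 < 3 < 4 < 5 < 6 and write every simplex with vertices in increasing order. Then dim K = 2 and the simplices of K are:

  0-simplices (7): [0], [1], [2], [3], [4], [5], [6]
  1-simplices (21): [0,1], [0,2], [0,3], [0,4], [0,5], [0,6], [1,2], [1,3], [1,4], [1,5], [1,6], [2,3], [2,4], [2,5], [2,6], [3,4], [3,5], [3,6], [4,5], [4,6], [5,6]
  2-simplices (14): [0,1,2], [0,1,5], [0,2,6], [0,3,4], [0,3,5], [0,4,6], [1,2,4], [1,3,4], [1,3,6], [1,5,6], [2,3,5], [2,3,6], [2,4,5], [4,5,6]

Hence C_0 ≅ Z^7, C_1 ≅ Z^21, C_2 ≅ Z^14.

Boundary ∂_1: C_1 → C_0 sends each edge [p,q] (with p < q) to q − p. For instance
  ∂[2,6] = [6] − [2].
This gives a 7×21 integer matrix of rank 6; reducing to Smith normal form yields diagonal entries (1,1,1,1,1,1).

Boundary ∂_2: C_2 → C_1 acts by ∂[p,q,r] = [q,r] − [p,r] + [p,q]. For instance
  ∂[1,2,4] = [2,4] − [1,4] + [1,2],
  ∂[0,1,2] = [1,2] − [0,2] + [0,1].
As a 21×14 matrix over Z this has rank 13, with invariant factors (1,1,1,1,1,1,1,1,1,1,1,1,1).

Computing H_k = (kernel of ∂_k) / (image of ∂_{k+1}):

  H_0: rank C_0 − rank ∂_1 = 7 − 6 = 1, and the invariant factors of ∂_1 are all 1, so H_0 = Z.
  H_1: rank ker ∂_1 − rank ∂_2 = (21 − 6) − 13 = 2, and the invariant factors of ∂_2 are all 1, so H_1 = Z^2.
  H_2: rank ker ∂_2 − rank ∂_3 = (14 − 13) − 0 = 1, and there is no ∂_3, so H_2 = Z.

(K is a triangulation of the torus T^2.)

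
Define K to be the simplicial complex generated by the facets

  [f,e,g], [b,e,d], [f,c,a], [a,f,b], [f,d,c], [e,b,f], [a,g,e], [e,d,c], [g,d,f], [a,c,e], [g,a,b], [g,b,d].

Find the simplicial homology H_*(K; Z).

We work with the vertex ordering a < b < c < d < e < f < g. The simplices of K, each written with vertices in increasing order, are:

  0-simplices (7): a, b, c, d, e, f, g
  1-simplices (18): ab, ac, ae, af, ag, bd, be, bf, bg, cd, ce, cf, de, df, dg, ef, eg, fg
  2-simplices (12): abf, abg, ace, acf, aeg, bde, bdg, bef, cde, cdf, dfg, efg

so the chain groups are C_0 ≅ Z^7, C_1 ≅ Z^18, C_2 ≅ Z^12.

Boundary ∂_1: C_1 → C_0 sends each edge [p,q] (with p < q) to q − p.
As a 7×18 matrix over Z this has rank 6, with invariant factors (1,1,1,1,1,1).

Boundary ∂_2: C_2 → C_1 acts by ∂[p,q,r] = [q,r] − [p,r] + [p,q]. For instance
  ∂aeg = eg − ag + ae,
  ∂ace = ce − ae + ac.
The resulting 18×12 matrix has rank 12, and its Smith normal form has invariant factors (1,1,1,1,1,1,1,1,1,1,1,2).

Computing H_k = (kernel of ∂_k) / (image of ∂_{k+1}):

  H_0: rank C_0 − rank ∂_1 = 7 − 6 = 1, and the invariant factors of ∂_1 are all 1, so H_0 = Z.
  H_1: rank ker ∂_1 − rank ∂_2 = (18 − 6) − 12 = 0, and ∂_2 has invariant factor 2 > 1, so H_1 = Z/2.
  H_2: rank ker ∂_2 − rank ∂_3 = (12 − 12) − 0 = 0, and there is no ∂_3, so H_2 = 0.

As a check, the Euler characteristic is 7 − 18 + 12 = 1, which agrees with 1 − 0 + 0 = 1.
(K is a triangulation of the real projective plane RP^2.)

H_0 = Z,  H_1 = Z/2,  H_2 = 0.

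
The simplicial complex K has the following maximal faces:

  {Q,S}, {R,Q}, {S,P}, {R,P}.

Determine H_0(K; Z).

Fix the vertex order P < Q < R < S and write every simplex with vertices in increasing order. Then dim K = 1 and the simplices of K are:

  0-simplices (4): P, Q, R, S
  1-simplices (4): PR, PS, QR, QS

giving chain groups C_0 ≅ Z^4, C_1 ≅ Z^4.

∂_1: C_1 → C_0 sends each edge [p,q] (with p < q) to q − p. For instance
  ∂PS = S − P.
This gives a 4×4 integer matrix of rank 3; reducing to Smith normal form yields diagonal entries (1,1,1).

Now H_k = ker ∂_k / im ∂_{k+1}, so:

  H_0: rank C_0 − rank ∂_1 = 4 − 3 = 1, and the invariant factors of ∂_1 are all 1, so H_0 ≅ Z.

H_0 ≅ Z.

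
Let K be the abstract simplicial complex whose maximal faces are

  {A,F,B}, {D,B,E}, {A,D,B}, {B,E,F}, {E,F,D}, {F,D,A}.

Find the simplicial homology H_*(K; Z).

K has 5 vertices, 9 edges, 6 triangles.
rank ∂_0 = 0, rank ∂_1 = 4 ⇒ b_0 = 5 − 0 − 4 = 1; all invariant factors of ∂_1 are 1 so no torsion. So H_0 = Z.
rank ∂_1 = 4, rank ∂_2 = 5 ⇒ b_1 = 9 − 4 − 5 = 0; all invariant factors of ∂_2 are 1 so no torsion. So H_1 = 0.
rank ∂_2 = 5, rank ∂_3 = 0 ⇒ b_2 = 6 − 5 − 0 = 1. So H_2 = Z.

H_0 = Z,  H_1 = 0,  H_2 = Z.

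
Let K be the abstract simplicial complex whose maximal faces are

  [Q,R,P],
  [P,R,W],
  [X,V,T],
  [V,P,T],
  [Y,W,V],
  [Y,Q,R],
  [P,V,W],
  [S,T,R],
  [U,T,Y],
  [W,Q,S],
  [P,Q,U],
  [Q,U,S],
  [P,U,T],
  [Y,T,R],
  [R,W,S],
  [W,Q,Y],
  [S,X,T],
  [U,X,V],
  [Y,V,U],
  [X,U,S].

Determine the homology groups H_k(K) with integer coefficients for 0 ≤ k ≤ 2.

H_0 = Z,  H_1 = Z × Z/2,  H_2 = 0.

K has 10 vertices, 30 edges, 20 triangles.
rank ∂_0 = 0, rank ∂_1 = 9 ⇒ b_0 = 10 − 0 − 9 = 1; all invariant factors of ∂_1 are 1 so no torsion. So H_0 ≅ Z.
rank ∂_1 = 9, rank ∂_2 = 20 ⇒ b_1 = 30 − 9 − 20 = 1; ∂_2 has invariant factor(s) [2] giving torsion. So H_1 ≅ Z × Z/2.
rank ∂_2 = 20, rank ∂_3 = 0 ⇒ b_2 = 20 − 20 − 0 = 0. So H_2 ≅ 0.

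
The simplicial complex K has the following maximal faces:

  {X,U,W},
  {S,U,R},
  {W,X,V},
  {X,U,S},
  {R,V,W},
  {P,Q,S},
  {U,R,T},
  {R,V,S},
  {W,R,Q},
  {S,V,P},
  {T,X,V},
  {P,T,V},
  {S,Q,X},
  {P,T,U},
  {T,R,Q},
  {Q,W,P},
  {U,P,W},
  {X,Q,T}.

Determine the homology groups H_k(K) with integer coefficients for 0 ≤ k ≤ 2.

Fix the vertex order P < Q < R < S < T < U < V < W < X and write every simplex with vertices in increasing order. Then dim K = 2 and the simplices of K are:

  0-simplices (9): P, Q, R, S, T, U, V, W, X
  1-simplices (27): PQ, PS, PT, PU, PV, PW, QR, QS, QT, QW, QX, RS, RT, RU, RV, RW, SU, SV, SX, TU, TV, TX, UW, UX, VW, VX, WX
  2-simplices (18): PQS, PQW, PSV, PTU, PTV, PUW, QRT, QRW, QSX, QTX, RSU, RSV, RTU, RVW, SUX, TVX, UWX, VWX

Hence C_0 ≅ Z^9, C_1 ≅ Z^27, C_2 ≅ Z^18.

Boundary ∂_1: C_1 → C_0 is given by ∂[p,q] = [q] − [p].
The 9×27 boundary matrix has rank 8 and Smith normal form diag(1,1,1,1,1,1,1,1).

The boundary map ∂_2: C_2 → C_1 acts by ∂[p,q,r] = [q,r] − [p,r] + [p,q]. For instance
  ∂PQW = QW − PW + PQ,
  ∂PTV = TV − PV + PT.
The 27×18 boundary matrix has rank 17 and Smith normal form diag(1,1,1,1,1,1,1,1,1,1,1,1,1,1,1,1,1).

Computing H_k = (kernel of ∂_k) / (image of ∂_{k+1}):

  H_0: rank C_0 − rank ∂_1 = 9 − 8 = 1, and the invariant factors of ∂_1 are all 1, so H_0 = Z.
  H_1: rank ker ∂_1 − rank ∂_2 = (27 − 8) − 17 = 2, and the invariant factors of ∂_2 are all 1, so H_1 = Z^2.
  H_2: rank ker ∂_2 − rank ∂_3 = (18 − 17) − 0 = 1, and there is no ∂_3, so H_2 = Z.

(K is a triangulation of the torus T^2.)

H_0 = Z,  H_1 = Z^2,  H_2 = Z.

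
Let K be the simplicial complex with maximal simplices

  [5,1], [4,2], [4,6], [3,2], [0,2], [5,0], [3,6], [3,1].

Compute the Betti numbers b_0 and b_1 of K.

Take the total order 0 < 1 < 2 < 3 < 4 < 5 < 6 on the vertex set. Then K (dimension 1) consists of the simplices:

  0-simplices (7): [0], [1], [2], [3], [4], [5], [6]
  1-simplices (8): [0,2], [0,5], [1,3], [1,5], [2,3], [2,4], [3,6], [4,6]

so the chain groups are C_0 ≅ Z^7, C_1 ≅ Z^8.

∂_1: C_1 → C_0 sends each edge [p,q] (with p < q) to q − p. For instance
  ∂[1,5] = [5] − [1].
The 7×8 boundary matrix has rank 6 and Smith normal form diag(1,1,1,1,1,1).

Now H_k = ker ∂_k / im ∂_{k+1}, so:

  H_0: rank C_0 − rank ∂_1 = 7 − 6 = 1, and the invariant factors of ∂_1 are all 1, so H_0 = Z.
  H_1: rank ker ∂_1 − rank ∂_2 = (8 − 6) − 0 = 2, and there is no ∂_2, so H_1 = Z^2.

Hence the Betti numbers are b_0 = 1, b_1 = 2.

b_0 = 1, b_1 = 2.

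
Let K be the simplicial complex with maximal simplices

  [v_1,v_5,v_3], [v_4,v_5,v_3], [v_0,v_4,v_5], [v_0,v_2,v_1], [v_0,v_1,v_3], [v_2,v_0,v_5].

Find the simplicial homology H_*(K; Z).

Take the total order v_0 < v_1 < v_2 < v_3 < v_4 < v_5 on the vertex set. Then K (dimension 2) consists of the simplices:

  0-simplices (6): [v_0], [v_1], [v_2], [v_3], [v_4], [v_5]
  1-simplices (12): [v_0,v_1], [v_0,v_2], [v_0,v_3], [v_0,v_4], [v_0,v_5], [v_1,v_2], [v_1,v_3], [v_1,v_5], [v_2,v_5], [v_3,v_4], [v_3,v_5], [v_4,v_5]
  2-simplices (6): [v_0,v_1,v_2], [v_0,v_1,v_3], [v_0,v_2,v_5], [v_0,v_4,v_5], [v_1,v_3,v_5], [v_3,v_4,v_5]

so the chain groups are C_0 ≅ Z^6, C_1 ≅ Z^12, C_2 ≅ Z^6.

∂_1: C_1 → C_0 is given by ∂[p,q] = [q] − [p]. For instance
  ∂[v_3,v_4] = [v_4] − [v_3].
The resulting 6×12 matrix has rank 5, and its Smith normal form has invariant factors (1,1,1,1,1).

Boundary ∂_2: C_2 → C_1 sends each 2-simplex [p,q,r] to [q,r] − [p,r] + [p,q]. For instance
  ∂[v_0,v_2,v_5] = [v_2,v_5] − [v_0,v_5] + [v_0,v_2],
  ∂[v_3,v_4,v_5] = [v_4,v_5] − [v_3,v_5] + [v_3,v_4].
This gives a 12×6 integer matrix of rank 6; reducing to Smith normal form yields diagonal entries (1,1,1,1,1,1).

Reading off H_k = ker ∂_k / im ∂_{k+1}:

  H_0: rank C_0 − rank ∂_1 = 6 − 5 = 1, and the invariant factors of ∂_1 are all 1, so H_0 ≅ Z.
  H_1: rank ker ∂_1 − rank ∂_2 = (12 − 5) − 6 = 1, and the invariant factors of ∂_2 are all 1, so H_1 ≅ Z.
  H_2: rank ker ∂_2 − rank ∂_3 = (6 − 6) − 0 = 0, and there is no ∂_3, so H_2 ≅ 0.

H_0 ≅ Z,  H_1 ≅ Z,  H_2 = 0.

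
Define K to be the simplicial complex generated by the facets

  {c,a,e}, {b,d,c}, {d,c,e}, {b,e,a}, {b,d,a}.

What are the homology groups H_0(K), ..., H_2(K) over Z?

H_0 ≅ Z,  H_1 ≅ Z,  H_2 = 0.

Fix the vertex order a < b < c < d < e and write every simplex with vertices in increasing order. Then dim K = 2 and the simplices of K are:

  0-simplices (5): a, b, c, d, e
  1-simplices (10): ab, ac, ad, ae, bc, bd, be, cd, ce, de
  2-simplices (5): abd, abe, ace, bcd, cde

Hence C_0 ≅ Z^5, C_1 ≅ Z^10, C_2 ≅ Z^5.

Boundary ∂_1: C_1 → C_0 sends each edge [p,q] (with p < q) to q − p. For instance
  ∂ad = d − a.
The resulting 5×10 matrix has rank 4, and its Smith normal form has invariant factors (1,1,1,1).

The boundary map ∂_2: C_2 → C_1 maps a triangle to the signed sum of its edges. For instance
  ∂cde = de − ce + cd,
  ∂ace = ce − ae + ac.
The resulting 10×5 matrix has rank 5, and its Smith normal form has invariant factors (1,1,1,1,1).

Now H_k = ker ∂_k / im ∂_{k+1}, so:

  H_0: rank C_0 − rank ∂_1 = 5 − 4 = 1, and the invariant factors of ∂_1 are all 1, so H_0 = Z.
  H_1: rank ker ∂_1 − rank ∂_2 = (10 − 4) − 5 = 1, and the invariant factors of ∂_2 are all 1, so H_1 = Z.
  H_2: rank ker ∂_2 − rank ∂_3 = (5 − 5) − 0 = 0, and there is no ∂_3, so H_2 = 0.

As a check, the Euler characteristic is 5 − 10 + 5 = 0, which agrees with 1 − 1 + 0 = 0.
(K is a triangulation of the Möbius band.)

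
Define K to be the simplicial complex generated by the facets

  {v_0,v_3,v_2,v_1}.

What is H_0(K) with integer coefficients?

H_0 = Z.

We work with the vertex ordering v_0 < v_1 < v_2 < v_3. The simplices of K, each written with vertices in increasing order, are:

  0-simplices (4): [v_0], [v_1], [v_2], [v_3]
  1-simplices (6): [v_0,v_1], [v_0,v_2], [v_0,v_3], [v_1,v_2], [v_1,v_3], [v_2,v_3]
  2-simplices (4): [v_0,v_1,v_2], [v_0,v_1,v_3], [v_0,v_2,v_3], [v_1,v_2,v_3]
  3-simplices (1): [v_0,v_1,v_2,v_3]

Hence C_0 ≅ Z^4, C_1 ≅ Z^6, C_2 ≅ Z^4, C_3 ≅ Z^1.

∂_1: C_1 → C_0 sends each edge [p,q] (with p < q) to q − p. For instance
  ∂[v_0,v_3] = [v_3] − [v_0].
The 4×6 boundary matrix has rank 3 and Smith normal form diag(1,1,1).

The boundary map ∂_2: C_2 → C_1 sends each 2-simplex [p,q,r] to [q,r] − [p,r] + [p,q]. For instance
  ∂[v_0,v_1,v_2] = [v_1,v_2] − [v_0,v_2] + [v_0,v_1],
  ∂[v_0,v_2,v_3] = [v_2,v_3] − [v_0,v_3] + [v_0,v_2].
The resulting 6×4 matrix has rank 3, and its Smith normal form has invariant factors (1,1,1).

The boundary map ∂_3: C_3 → C_2 sends each 3-simplex σ to the alternating sum Σ_i (−1)^i (σ with its i-th vertex removed). For instance
  ∂[v_0,v_1,v_2,v_3] = [v_1,v_2,v_3] − [v_0,v_2,v_3] + [v_0,v_1,v_3] − [v_0,v_1,v_2].
The 4×1 boundary matrix has rank 1 and Smith normal form diag(1).

Now H_k = ker ∂_k / im ∂_{k+1}, so:

  H_0: rank C_0 − rank ∂_1 = 4 − 3 = 1, and the invariant factors of ∂_1 are all 1, so H_0 ≅ Z.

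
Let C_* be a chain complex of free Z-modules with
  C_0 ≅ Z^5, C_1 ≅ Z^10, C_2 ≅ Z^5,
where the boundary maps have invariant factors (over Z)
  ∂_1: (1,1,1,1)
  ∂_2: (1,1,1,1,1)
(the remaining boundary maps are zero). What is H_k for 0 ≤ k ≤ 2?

H_0: b_0 = 5 − 0 − 4 = 1; torsion from ∂_1 factors > 1: none. So H_0 ≅ Z.
H_1: b_1 = 10 − 4 − 5 = 1; torsion from ∂_2 factors > 1: none. So H_1 ≅ Z.
H_2: b_2 = 5 − 5 − 0 = 0; torsion from ∂_3 factors > 1: none. So H_2 ≅ 0.

H_0 ≅ Z,  H_1 ≅ Z,  H_2 = 0.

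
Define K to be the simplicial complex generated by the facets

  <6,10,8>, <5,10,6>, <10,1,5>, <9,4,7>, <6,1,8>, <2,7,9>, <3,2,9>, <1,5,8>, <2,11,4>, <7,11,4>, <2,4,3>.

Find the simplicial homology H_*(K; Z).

K has 11 vertices, 22 edges, 11 triangles.
rank ∂_0 = 0, rank ∂_1 = 9 ⇒ b_0 = 11 − 0 − 9 = 2; all invariant factors of ∂_1 are 1 so no torsion. So H_0 ≅ Z^2.
rank ∂_1 = 9, rank ∂_2 = 11 ⇒ b_1 = 22 − 9 − 11 = 2; all invariant factors of ∂_2 are 1 so no torsion. So H_1 ≅ Z^2.
rank ∂_2 = 11, rank ∂_3 = 0 ⇒ b_2 = 11 − 11 − 0 = 0. So H_2 ≅ 0.

H_0 = Z^2,  H_1 = Z^2,  H_2 = 0.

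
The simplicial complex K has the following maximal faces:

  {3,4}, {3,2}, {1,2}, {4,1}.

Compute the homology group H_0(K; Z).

Order the vertices as 1 < 2 < 3 < 4. Listing each simplex with vertices in this order, K has dimension 1 with simplices:

  0-simplices (4): [1], [2], [3], [4]
  1-simplices (4): [1,2], [1,4], [2,3], [3,4]

giving chain groups C_0 ≅ Z^4, C_1 ≅ Z^4.

The boundary map ∂_1: C_1 → C_0 is given by ∂[p,q] = [q] − [p]. For instance
  ∂[2,3] = [3] − [2].
This gives a 4×4 integer matrix of rank 3; reducing to Smith normal form yields diagonal entries (1,1,1).

Now H_k = ker ∂_k / im ∂_{k+1}, so:

  H_0: rank C_0 − rank ∂_1 = 4 − 3 = 1, and the invariant factors of ∂_1 are all 1, so H_0 ≅ Z.

(K is a triangulation of the circle S^1.)

H_0 ≅ Z.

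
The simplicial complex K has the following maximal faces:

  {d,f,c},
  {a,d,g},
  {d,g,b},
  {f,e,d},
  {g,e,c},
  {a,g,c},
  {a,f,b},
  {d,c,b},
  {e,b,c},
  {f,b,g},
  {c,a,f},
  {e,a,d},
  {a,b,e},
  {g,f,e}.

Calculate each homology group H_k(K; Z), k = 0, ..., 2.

Order the vertices as a < b < c < d < e < f < g. Listing each simplex with vertices in this order, K has dimension 2 with simplices:

  0-simplices (7): a, b, c, d, e, f, g
  1-simplices (21): ab, ac, ad, ae, af, ag, bc, bd, be, bf, bg, cd, ce, cf, cg, de, df, dg, ef, eg, fg
  2-simplices (14): abe, abf, acf, acg, ade, adg, bcd, bce, bdg, bfg, cdf, ceg, def, efg

giving chain groups C_0 ≅ Z^7, C_1 ≅ Z^21, C_2 ≅ Z^14.

The boundary map ∂_1: C_1 → C_0 is given by ∂[p,q] = [q] − [p]. For instance
  ∂be = e − b.
The resulting 7×21 matrix has rank 6, and its Smith normal form has invariant factors (1,1,1,1,1,1).

The boundary map ∂_2: C_2 → C_1 maps a triangle to the signed sum of its edges. For instance
  ∂efg = fg − eg + ef,
  ∂abe = be − ae + ab.
The 21×14 boundary matrix has rank 13 and Smith normal form diag(1,1,1,1,1,1,1,1,1,1,1,1,1).

From H_k ≅ ker(∂_k) / im(∂_{k+1}) we obtain:

  H_0: rank C_0 − rank ∂_1 = 7 − 6 = 1, and the invariant factors of ∂_1 are all 1, so H_0 = Z.
  H_1: rank ker ∂_1 − rank ∂_2 = (21 − 6) − 13 = 2, and the invariant factors of ∂_2 are all 1, so H_1 = Z^2.
  H_2: rank ker ∂_2 − rank ∂_3 = (14 − 13) − 0 = 1, and there is no ∂_3, so H_2 = Z.

As a check, the Euler characteristic is 7 − 21 + 14 = 0, which agrees with 1 − 2 + 1 = 0.

H_0 = Z,  H_1 = Z^2,  H_2 = Z.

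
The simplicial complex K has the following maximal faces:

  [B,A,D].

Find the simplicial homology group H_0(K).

Take the total order A < B < D on the vertex set. Then K (dimension 2) consists of the simplices:

  0-simplices (3): A, B, D
  1-simplices (3): AB, AD, BD
  2-simplices (1): ABD

Hence C_0 ≅ Z^3, C_1 ≅ Z^3, C_2 ≅ Z^1.

∂_1: C_1 → C_0 is given by ∂[p,q] = [q] − [p].
As a 3×3 matrix over Z this has rank 2, with invariant factors (1,1).

The boundary map ∂_2: C_2 → C_1 sends each 2-simplex [p,q,r] to [q,r] − [p,r] + [p,q]. For instance
  ∂ABD = BD − AD + AB.
The 3×1 boundary matrix has rank 1 and Smith normal form diag(1).

Reading off H_k = ker ∂_k / im ∂_{k+1}:

  H_0: rank C_0 − rank ∂_1 = 3 − 2 = 1, and the invariant factors of ∂_1 are all 1, so H_0 = Z.

H_0 ≅ Z.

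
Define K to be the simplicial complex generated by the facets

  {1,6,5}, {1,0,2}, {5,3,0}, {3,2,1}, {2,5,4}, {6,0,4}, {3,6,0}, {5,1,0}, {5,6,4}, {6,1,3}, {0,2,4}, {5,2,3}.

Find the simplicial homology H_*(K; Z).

H_0 ≅ Z,  H_1 ≅ Z/2Z,  H_2 = 0.

K has 7 vertices, 18 edges, 12 triangles.
rank ∂_0 = 0, rank ∂_1 = 6 ⇒ b_0 = 7 − 0 − 6 = 1; all invariant factors of ∂_1 are 1 so no torsion. So H_0 = Z.
rank ∂_1 = 6, rank ∂_2 = 12 ⇒ b_1 = 18 − 6 − 12 = 0; ∂_2 has invariant factor(s) [2] giving torsion. So H_1 = Z/2Z.
rank ∂_2 = 12, rank ∂_3 = 0 ⇒ b_2 = 12 − 12 − 0 = 0. So H_2 = 0.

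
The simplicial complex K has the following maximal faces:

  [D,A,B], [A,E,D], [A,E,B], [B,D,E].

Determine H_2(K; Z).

Take the total order A < B < D < E on the vertex set. Then K (dimension 2) consists of the simplices:

  0-simplices (4): A, B, D, E
  1-simplices (6): AB, AD, AE, BD, BE, DE
  2-simplices (4): ABD, ABE, ADE, BDE

Hence C_0 ≅ Z^4, C_1 ≅ Z^6, C_2 ≅ Z^4.

Boundary ∂_1: C_1 → C_0 sends each edge [p,q] (with p < q) to q − p. For instance
  ∂DE = E − D.
This gives a 4×6 integer matrix of rank 3; reducing to Smith normal form yields diagonal entries (1,1,1).

∂_2: C_2 → C_1 sends each 2-simplex [p,q,r] to [q,r] − [p,r] + [p,q]. For instance
  ∂ABE = BE − AE + AB,
  ∂ADE = DE − AE + AD.
The resulting 6×4 matrix has rank 3, and its Smith normal form has invariant factors (1,1,1).

Reading off H_k = ker ∂_k / im ∂_{k+1}:

  H_2: rank ker ∂_2 − rank ∂_3 = (4 − 3) − 0 = 1, and there is no ∂_3, so H_2 ≅ Z.

H_2 ≅ Z.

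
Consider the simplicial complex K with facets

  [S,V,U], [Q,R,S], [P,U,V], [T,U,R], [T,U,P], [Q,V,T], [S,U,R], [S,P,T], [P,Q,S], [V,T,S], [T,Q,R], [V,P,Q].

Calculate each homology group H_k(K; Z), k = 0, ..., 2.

Order the vertices as P < Q < R < S < T < U < V. Listing each simplex with vertices in this order, K has dimension 2 with simplices:

  0-simplices (7): P, Q, R, S, T, U, V
  1-simplices (18): PQ, PS, PT, PU, PV, QR, QS, QT, QV, RS, RT, RU, ST, SU, SV, TU, TV, UV
  2-simplices (12): PQS, PQV, PST, PTU, PUV, QRS, QRT, QTV, RSU, RTU, STV, SUV

so the chain groups are C_0 ≅ Z^7, C_1 ≅ Z^18, C_2 ≅ Z^12.

The boundary map ∂_1: C_1 → C_0 sends each edge [p,q] (with p < q) to q − p.
The resulting 7×18 matrix has rank 6, and its Smith normal form has invariant factors (1,1,1,1,1,1).

Boundary ∂_2: C_2 → C_1 sends each 2-simplex [p,q,r] to [q,r] − [p,r] + [p,q]. For instance
  ∂PUV = UV − PV + PU,
  ∂RTU = TU − RU + RT.
The resulting 18×12 matrix has rank 12, and its Smith normal form has invariant factors (1,1,1,1,1,1,1,1,1,1,1,2).

Computing H_k = (kernel of ∂_k) / (image of ∂_{k+1}):

  H_0: rank C_0 − rank ∂_1 = 7 − 6 = 1, and the invariant factors of ∂_1 are all 1, so H_0 ≅ Z.
  H_1: rank ker ∂_1 − rank ∂_2 = (18 − 6) − 12 = 0, and ∂_2 has invariant factor 2 > 1, so H_1 ≅ Z_2.
  H_2: rank ker ∂_2 − rank ∂_3 = (12 − 12) − 0 = 0, and there is no ∂_3, so H_2 ≅ 0.

As a check, the Euler characteristic is 7 − 18 + 12 = 1, which agrees with 1 − 0 + 0 = 1.
(K is a triangulation of the real projective plane RP^2.)

H_0 = Z,  H_1 = Z_2,  H_2 = 0.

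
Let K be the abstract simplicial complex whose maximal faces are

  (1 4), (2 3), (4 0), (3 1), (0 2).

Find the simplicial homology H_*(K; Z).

H_0 = Z,  H_1 = Z.

K has 5 vertices, 5 edges.
rank ∂_0 = 0, rank ∂_1 = 4 ⇒ b_0 = 5 − 0 − 4 = 1; all invariant factors of ∂_1 are 1 so no torsion. So H_0 ≅ Z.
rank ∂_1 = 4, rank ∂_2 = 0 ⇒ b_1 = 5 − 4 − 0 = 1. So H_1 ≅ Z.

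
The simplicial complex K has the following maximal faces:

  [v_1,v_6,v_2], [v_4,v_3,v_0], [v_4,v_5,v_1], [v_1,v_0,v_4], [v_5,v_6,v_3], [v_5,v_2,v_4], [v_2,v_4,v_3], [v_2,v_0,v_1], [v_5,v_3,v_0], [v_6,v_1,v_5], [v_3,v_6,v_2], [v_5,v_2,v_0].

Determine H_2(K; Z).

K has 7 vertices, 18 edges, 12 triangles.
rank ∂_2 = 12, rank ∂_3 = 0 ⇒ b_2 = 12 − 12 − 0 = 0. So H_2 = 0.

H_2 = 0.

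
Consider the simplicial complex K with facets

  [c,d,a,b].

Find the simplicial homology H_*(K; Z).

H_0 ≅ Z,  H_1 = 0,  H_2 = 0,  H_3 = 0.

We work with the vertex ordering a < b < c < d. The simplices of K, each written with vertices in increasing order, are:

  0-simplices (4): a, b, c, d
  1-simplices (6): ab, ac, ad, bc, bd, cd
  2-simplices (4): abc, abd, acd, bcd
  3-simplices (1): abcd

Hence C_0 ≅ Z^4, C_1 ≅ Z^6, C_2 ≅ Z^4, C_3 ≅ Z^1.

Boundary ∂_1: C_1 → C_0 is given by ∂[p,q] = [q] − [p]. For instance
  ∂ab = b − a.
The resulting 4×6 matrix has rank 3, and its Smith normal form has invariant factors (1,1,1).

Boundary ∂_2: C_2 → C_1 acts by ∂[p,q,r] = [q,r] − [p,r] + [p,q]. For instance
  ∂abc = bc − ac + ab,
  ∂abd = bd − ad + ab.
As a 6×4 matrix over Z this has rank 3, with invariant factors (1,1,1).

Boundary ∂_3: C_3 → C_2 sends each 3-simplex σ to the alternating sum Σ_i (−1)^i (σ with its i-th vertex removed). For instance
  ∂abcd = bcd − acd + abd − abc.
The resulting 4×1 matrix has rank 1, and its Smith normal form has invariant factors (1).

Reading off H_k = ker ∂_k / im ∂_{k+1}:

  H_0: rank C_0 − rank ∂_1 = 4 − 3 = 1, and the invariant factors of ∂_1 are all 1, so H_0 = Z.
  H_1: rank ker ∂_1 − rank ∂_2 = (6 − 3) − 3 = 0, and the invariant factors of ∂_2 are all 1, so H_1 = 0.
  H_2: rank ker ∂_2 − rank ∂_3 = (4 − 3) − 1 = 0, and the invariant factors of ∂_3 are all 1, so H_2 = 0.
  H_3: rank ker ∂_3 − rank ∂_4 = (1 − 1) − 0 = 0, and there is no ∂_4, so H_3 = 0.

As a check, the Euler characteristic is 4 − 6 + 4 − 1 = 1, which agrees with 1 − 0 + 0 − 0 = 1.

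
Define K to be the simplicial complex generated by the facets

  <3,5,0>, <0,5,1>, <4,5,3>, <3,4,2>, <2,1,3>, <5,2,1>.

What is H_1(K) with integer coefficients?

H_1 = Z.

We work with the vertex ordering 0 < 1 < 2 < 3 < 4 < 5. The simplices of K, each written with vertices in increasing order, are:

  0-simplices (6): [0], [1], [2], [3], [4], [5]
  1-simplices (12): [0,1], [0,3], [0,5], [1,2], [1,3], [1,5], [2,3], [2,4], [2,5], [3,4], [3,5], [4,5]
  2-simplices (6): [0,1,5], [0,3,5], [1,2,3], [1,2,5], [2,3,4], [3,4,5]

Hence C_0 ≅ Z^6, C_1 ≅ Z^12, C_2 ≅ Z^6.

∂_1: C_1 → C_0 sends each edge [p,q] (with p < q) to q − p.
The 6×12 boundary matrix has rank 5 and Smith normal form diag(1,1,1,1,1).

∂_2: C_2 → C_1 acts by ∂[p,q,r] = [q,r] − [p,r] + [p,q]. For instance
  ∂[0,1,5] = [1,5] − [0,5] + [0,1],
  ∂[2,3,4] = [3,4] − [2,4] + [2,3].
The 12×6 boundary matrix has rank 6 and Smith normal form diag(1,1,1,1,1,1).

From H_k ≅ ker(∂_k) / im(∂_{k+1}) we obtain:

  H_1: rank ker ∂_1 − rank ∂_2 = (12 − 5) − 6 = 1, and the invariant factors of ∂_2 are all 1, so H_1 = Z.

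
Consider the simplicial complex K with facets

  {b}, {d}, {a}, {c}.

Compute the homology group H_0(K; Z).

H_0 ≅ Z^4.

K has 4 vertices.
rank ∂_0 = 0, rank ∂_1 = 0 ⇒ b_0 = 4 − 0 − 0 = 4. So H_0 = Z^4.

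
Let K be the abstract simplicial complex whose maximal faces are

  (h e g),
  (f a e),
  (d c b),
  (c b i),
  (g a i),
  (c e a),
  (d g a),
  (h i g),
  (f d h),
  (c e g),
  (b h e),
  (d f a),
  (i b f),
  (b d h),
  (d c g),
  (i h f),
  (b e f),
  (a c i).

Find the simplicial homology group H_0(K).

H_0 = Z.

Take the total order a < b < c < d < e < f < g < h < i on the vertex set. Then K (dimension 2) consists of the simplices:

  0-simplices (9): a, b, c, d, e, f, g, h, i
  1-simplices (27): ac, ad, ae, af, ag, ai, bc, bd, be, bf, bh, bi, cd, ce, cg, ci, df, dg, dh, ef, eg, eh, fh, fi, gh, gi, hi
  2-simplices (18): ace, aci, adf, adg, aef, agi, bcd, bci, bdh, bef, beh, bfi, cdg, ceg, dfh, egh, fhi, ghi

giving chain groups C_0 ≅ Z^9, C_1 ≅ Z^27, C_2 ≅ Z^18.

∂_1: C_1 → C_0 sends each edge [p,q] (with p < q) to q − p. For instance
  ∂ce = e − c.
As a 9×27 matrix over Z this has rank 8, with invariant factors (1,1,1,1,1,1,1,1).

The boundary map ∂_2: C_2 → C_1 maps a triangle to the signed sum of its edges. For instance
  ∂adf = df − af + ad,
  ∂bdh = dh − bh + bd.
The 27×18 boundary matrix has rank 18 and Smith normal form diag(1,1,1,1,1,1,1,1,1,1,1,1,1,1,1,1,1,2).

From H_k ≅ ker(∂_k) / im(∂_{k+1}) we obtain:

  H_0: rank C_0 − rank ∂_1 = 9 − 8 = 1, and the invariant factors of ∂_1 are all 1, so H_0 = Z.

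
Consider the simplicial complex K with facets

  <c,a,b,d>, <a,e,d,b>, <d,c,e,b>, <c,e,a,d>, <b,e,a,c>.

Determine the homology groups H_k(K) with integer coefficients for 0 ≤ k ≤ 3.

Take the total order a < b < c < d < e on the vertex set. Then K (dimension 3) consists of the simplices:

  0-simplices (5): a, b, c, d, e
  1-simplices (10): ab, ac, ad, ae, bc, bd, be, cd, ce, de
  2-simplices (10): abc, abd, abe, acd, ace, ade, bcd, bce, bde, cde
  3-simplices (5): abcd, abce, abde, acde, bcde

giving chain groups C_0 ≅ Z^5, C_1 ≅ Z^10, C_2 ≅ Z^10, C_3 ≅ Z^5.

∂_1: C_1 → C_0 is given by ∂[p,q] = [q] − [p]. For instance
  ∂ae = e − a.
The 5×10 boundary matrix has rank 4 and Smith normal form diag(1,1,1,1).

∂_2: C_2 → C_1 acts by ∂[p,q,r] = [q,r] − [p,r] + [p,q]. For instance
  ∂abd = bd − ad + ab,
  ∂bce = ce − be + bc.
As a 10×10 matrix over Z this has rank 6, with invariant factors (1,1,1,1,1,1).

∂_3: C_3 → C_2 sends each 3-simplex σ to the alternating sum Σ_i (−1)^i (σ with its i-th vertex removed). For instance
  ∂acde = cde − ade + ace − acd,
  ∂bcde = cde − bde + bce − bcd.
As a 10×5 matrix over Z this has rank 4, with invariant factors (1,1,1,1).

Reading off H_k = ker ∂_k / im ∂_{k+1}:

  H_0: rank C_0 − rank ∂_1 = 5 − 4 = 1, and the invariant factors of ∂_1 are all 1, so H_0 = Z.
  H_1: rank ker ∂_1 − rank ∂_2 = (10 − 4) − 6 = 0, and the invariant factors of ∂_2 are all 1, so H_1 = 0.
  H_2: rank ker ∂_2 − rank ∂_3 = (10 − 6) − 4 = 0, and the invariant factors of ∂_3 are all 1, so H_2 = 0.
  H_3: rank ker ∂_3 − rank ∂_4 = (5 − 4) − 0 = 1, and there is no ∂_4, so H_3 = Z.

H_0 ≅ Z,  H_1 = 0,  H_2 = 0,  H_3 ≅ Z.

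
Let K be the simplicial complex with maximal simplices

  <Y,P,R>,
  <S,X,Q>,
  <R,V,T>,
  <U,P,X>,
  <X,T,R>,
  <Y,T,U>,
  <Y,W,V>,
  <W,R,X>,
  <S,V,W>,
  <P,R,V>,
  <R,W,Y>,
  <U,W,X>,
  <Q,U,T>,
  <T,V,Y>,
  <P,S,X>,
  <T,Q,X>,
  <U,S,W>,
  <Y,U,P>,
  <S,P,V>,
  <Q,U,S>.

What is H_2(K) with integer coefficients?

K has 10 vertices, 30 edges, 20 triangles.
rank ∂_2 = 20, rank ∂_3 = 0 ⇒ b_2 = 20 − 20 − 0 = 0. So H_2 = 0.

H_2 ≅ 0.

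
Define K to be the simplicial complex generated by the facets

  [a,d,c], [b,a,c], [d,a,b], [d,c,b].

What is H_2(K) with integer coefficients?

Take the total order a < b < c < d on the vertex set. Then K (dimension 2) consists of the simplices:

  0-simplices (4): a, b, c, d
  1-simplices (6): ab, ac, ad, bc, bd, cd
  2-simplices (4): abc, abd, acd, bcd

Hence C_0 ≅ Z^4, C_1 ≅ Z^6, C_2 ≅ Z^4.

The boundary map ∂_1: C_1 → C_0 maps an edge to its endpoints' difference, ∂[p,q] = q − p.
The resulting 4×6 matrix has rank 3, and its Smith normal form has invariant factors (1,1,1).

The boundary map ∂_2: C_2 → C_1 acts by ∂[p,q,r] = [q,r] − [p,r] + [p,q]. For instance
  ∂acd = cd − ad + ac,
  ∂abc = bc − ac + ab.
As a 6×4 matrix over Z this has rank 3, with invariant factors (1,1,1).

From H_k ≅ ker(∂_k) / im(∂_{k+1}) we obtain:

  H_2: rank ker ∂_2 − rank ∂_3 = (4 − 3) − 0 = 1, and there is no ∂_3, so H_2 ≅ Z.

(K is a triangulation of the 2-sphere S^2.)

H_2 ≅ Z.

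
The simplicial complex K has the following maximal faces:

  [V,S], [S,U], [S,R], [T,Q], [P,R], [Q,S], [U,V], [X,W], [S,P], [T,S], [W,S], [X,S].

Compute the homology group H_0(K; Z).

Order the vertices as P < Q < R < S < T < U < V < W < X. Listing each simplex with vertices in this order, K has dimension 1 with simplices:

  0-simplices (9): P, Q, R, S, T, U, V, W, X
  1-simplices (12): PR, PS, QS, QT, RS, ST, SU, SV, SW, SX, UV, WX

Hence C_0 ≅ Z^9, C_1 ≅ Z^12.

The boundary map ∂_1: C_1 → C_0 sends each edge [p,q] (with p < q) to q − p. For instance
  ∂SV = V − S.
The resulting 9×12 matrix has rank 8, and its Smith normal form has invariant factors (1,1,1,1,1,1,1,1).

From H_k ≅ ker(∂_k) / im(∂_{k+1}) we obtain:

  H_0: rank C_0 − rank ∂_1 = 9 − 8 = 1, and the invariant factors of ∂_1 are all 1, so H_0 ≅ Z.

H_0 = Z.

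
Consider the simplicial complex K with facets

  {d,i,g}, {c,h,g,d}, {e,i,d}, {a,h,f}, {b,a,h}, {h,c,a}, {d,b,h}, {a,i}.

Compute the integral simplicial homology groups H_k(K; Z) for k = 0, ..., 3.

We work with the vertex ordering a < b < c < d < e < f < g < h < i. The simplices of K, each written with vertices in increasing order, are:

  0-simplices (9): a, b, c, d, e, f, g, h, i
  1-simplices (18): ab, ac, af, ah, ai, bd, bh, cd, cg, ch, de, dg, dh, di, ei, fh, gh, gi
  2-simplices (10): abh, ach, afh, bdh, cdg, cdh, cgh, dei, dgh, dgi
  3-simplices (1): cdgh

giving chain groups C_0 ≅ Z^9, C_1 ≅ Z^18, C_2 ≅ Z^10, C_3 ≅ Z^1.

∂_1: C_1 → C_0 sends each edge [p,q] (with p < q) to q − p. For instance
  ∂di = i − d.
The resulting 9×18 matrix has rank 8, and its Smith normal form has invariant factors (1,1,1,1,1,1,1,1).

The boundary map ∂_2: C_2 → C_1 acts by ∂[p,q,r] = [q,r] − [p,r] + [p,q]. For instance
  ∂dgh = gh − dh + dg,
  ∂dgi = gi − di + dg.
The 18×10 boundary matrix has rank 9 and Smith normal form diag(1,1,1,1,1,1,1,1,1).

The boundary map ∂_3: C_3 → C_2 sends each 3-simplex σ to the alternating sum Σ_i (−1)^i (σ with its i-th vertex removed). For instance
  ∂cdgh = dgh − cgh + cdh − cdg.
As a 10×1 matrix over Z this has rank 1, with invariant factors (1).

Reading off H_k = ker ∂_k / im ∂_{k+1}:

  H_0: rank C_0 − rank ∂_1 = 9 − 8 = 1, and the invariant factors of ∂_1 are all 1, so H_0 ≅ Z.
  H_1: rank ker ∂_1 − rank ∂_2 = (18 − 8) − 9 = 1, and the invariant factors of ∂_2 are all 1, so H_1 ≅ Z.
  H_2: rank ker ∂_2 − rank ∂_3 = (10 − 9) − 1 = 0, and the invariant factors of ∂_3 are all 1, so H_2 ≅ 0.
  H_3: rank ker ∂_3 − rank ∂_4 = (1 − 1) − 0 = 0, and there is no ∂_4, so H_3 ≅ 0.

As a check, the Euler characteristic is 9 − 18 + 10 − 1 = 0, which agrees with 1 − 1 + 0 − 0 = 0.

H_0 ≅ Z,  H_1 ≅ Z,  H_2 = 0,  H_3 = 0.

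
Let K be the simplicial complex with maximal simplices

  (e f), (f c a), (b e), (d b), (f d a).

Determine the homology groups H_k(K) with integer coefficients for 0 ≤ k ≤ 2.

H_0 ≅ Z,  H_1 ≅ Z,  H_2 = 0.

Fix the vertex order a < b < c < d < e < f and write every simplex with vertices in increasing order. Then dim K = 2 and the simplices of K are:

  0-simplices (6): a, b, c, d, e, f
  1-simplices (8): ac, ad, af, bd, be, cf, df, ef
  2-simplices (2): acf, adf

giving chain groups C_0 ≅ Z^6, C_1 ≅ Z^8, C_2 ≅ Z^2.

Boundary ∂_1: C_1 → C_0 sends each edge [p,q] (with p < q) to q − p.
The 6×8 boundary matrix has rank 5 and Smith normal form diag(1,1,1,1,1).

The boundary map ∂_2: C_2 → C_1 acts by ∂[p,q,r] = [q,r] − [p,r] + [p,q]. For instance
  ∂adf = df − af + ad,
  ∂acf = cf − af + ac.
The resulting 8×2 matrix has rank 2, and its Smith normal form has invariant factors (1,1).

From H_k ≅ ker(∂_k) / im(∂_{k+1}) we obtain:

  H_0: rank C_0 − rank ∂_1 = 6 − 5 = 1, and the invariant factors of ∂_1 are all 1, so H_0 = Z.
  H_1: rank ker ∂_1 − rank ∂_2 = (8 − 5) − 2 = 1, and the invariant factors of ∂_2 are all 1, so H_1 = Z.
  H_2: rank ker ∂_2 − rank ∂_3 = (2 − 2) − 0 = 0, and there is no ∂_3, so H_2 = 0.

As a check, the Euler characteristic is 6 − 8 + 2 = 0, which agrees with 1 − 1 + 0 = 0.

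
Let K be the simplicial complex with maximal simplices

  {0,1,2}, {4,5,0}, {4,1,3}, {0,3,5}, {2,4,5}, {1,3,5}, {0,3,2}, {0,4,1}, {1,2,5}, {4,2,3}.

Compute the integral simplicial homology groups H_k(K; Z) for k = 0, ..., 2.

H_0 ≅ Z,  H_1 ≅ Z/2,  H_2 = 0.

Order the vertices as 0 < 1 < 2 < 3 < 4 < 5. Listing each simplex with vertices in this order, K has dimension 2 with simplices:

  0-simplices (6): [0], [1], [2], [3], [4], [5]
  1-simplices (15): [0,1], [0,2], [0,3], [0,4], [0,5], [1,2], [1,3], [1,4], [1,5], [2,3], [2,4], [2,5], [3,4], [3,5], [4,5]
  2-simplices (10): [0,1,2], [0,1,4], [0,2,3], [0,3,5], [0,4,5], [1,2,5], [1,3,4], [1,3,5], [2,3,4], [2,4,5]

so the chain groups are C_0 ≅ Z^6, C_1 ≅ Z^15, C_2 ≅ Z^10.

The boundary map ∂_1: C_1 → C_0 is given by ∂[p,q] = [q] − [p]. For instance
  ∂[2,5] = [5] − [2].
As a 6×15 matrix over Z this has rank 5, with invariant factors (1,1,1,1,1).

The boundary map ∂_2: C_2 → C_1 maps a triangle to the signed sum of its edges. For instance
  ∂[1,3,5] = [3,5] − [1,5] + [1,3],
  ∂[0,2,3] = [2,3] − [0,3] + [0,2].
The resulting 15×10 matrix has rank 10, and its Smith normal form has invariant factors (1,1,1,1,1,1,1,1,1,2).

Computing H_k = (kernel of ∂_k) / (image of ∂_{k+1}):

  H_0: rank C_0 − rank ∂_1 = 6 − 5 = 1, and the invariant factors of ∂_1 are all 1, so H_0 = Z.
  H_1: rank ker ∂_1 − rank ∂_2 = (15 − 5) − 10 = 0, and ∂_2 has invariant factor 2 > 1, so H_1 = Z/2.
  H_2: rank ker ∂_2 − rank ∂_3 = (10 − 10) − 0 = 0, and there is no ∂_3, so H_2 = 0.

(K is a triangulation of the real projective plane RP^2.)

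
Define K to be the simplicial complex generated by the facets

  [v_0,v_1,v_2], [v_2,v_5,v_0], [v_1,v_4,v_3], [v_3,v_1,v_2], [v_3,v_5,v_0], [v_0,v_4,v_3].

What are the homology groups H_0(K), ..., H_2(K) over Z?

H_0 ≅ Z,  H_1 ≅ Z,  H_2 = 0.

K has 6 vertices, 12 edges, 6 triangles.
rank ∂_0 = 0, rank ∂_1 = 5 ⇒ b_0 = 6 − 0 − 5 = 1; all invariant factors of ∂_1 are 1 so no torsion. So H_0 ≅ Z.
rank ∂_1 = 5, rank ∂_2 = 6 ⇒ b_1 = 12 − 5 − 6 = 1; all invariant factors of ∂_2 are 1 so no torsion. So H_1 ≅ Z.
rank ∂_2 = 6, rank ∂_3 = 0 ⇒ b_2 = 6 − 6 − 0 = 0. So H_2 ≅ 0.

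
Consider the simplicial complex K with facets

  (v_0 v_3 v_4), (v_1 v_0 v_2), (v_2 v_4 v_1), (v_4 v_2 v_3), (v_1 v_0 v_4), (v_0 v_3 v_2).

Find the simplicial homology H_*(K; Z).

Order the vertices as v_0 < v_1 < v_2 < v_3 < v_4. Listing each simplex with vertices in this order, K has dimension 2 with simplices:

  0-simplices (5): [v_0], [v_1], [v_2], [v_3], [v_4]
  1-simplices (9): [v_0,v_1], [v_0,v_2], [v_0,v_3], [v_0,v_4], [v_1,v_2], [v_1,v_4], [v_2,v_3], [v_2,v_4], [v_3,v_4]
  2-simplices (6): [v_0,v_1,v_2], [v_0,v_1,v_4], [v_0,v_2,v_3], [v_0,v_3,v_4], [v_1,v_2,v_4], [v_2,v_3,v_4]

giving chain groups C_0 ≅ Z^5, C_1 ≅ Z^9, C_2 ≅ Z^6.

∂_1: C_1 → C_0 maps an edge to its endpoints' difference, ∂[p,q] = q − p. For instance
  ∂[v_0,v_2] = [v_2] − [v_0].
As a 5×9 matrix over Z this has rank 4, with invariant factors (1,1,1,1).

∂_2: C_2 → C_1 sends each 2-simplex [p,q,r] to [q,r] − [p,r] + [p,q]. For instance
  ∂[v_0,v_2,v_3] = [v_2,v_3] − [v_0,v_3] + [v_0,v_2],
  ∂[v_0,v_1,v_2] = [v_1,v_2] − [v_0,v_2] + [v_0,v_1].
The 9×6 boundary matrix has rank 5 and Smith normal form diag(1,1,1,1,1).

Reading off H_k = ker ∂_k / im ∂_{k+1}:

  H_0: rank C_0 − rank ∂_1 = 5 − 4 = 1, and the invariant factors of ∂_1 are all 1, so H_0 ≅ Z.
  H_1: rank ker ∂_1 − rank ∂_2 = (9 − 4) − 5 = 0, and the invariant factors of ∂_2 are all 1, so H_1 ≅ 0.
  H_2: rank ker ∂_2 − rank ∂_3 = (6 − 5) − 0 = 1, and there is no ∂_3, so H_2 ≅ Z.

H_0 ≅ Z,  H_1 = 0,  H_2 ≅ Z.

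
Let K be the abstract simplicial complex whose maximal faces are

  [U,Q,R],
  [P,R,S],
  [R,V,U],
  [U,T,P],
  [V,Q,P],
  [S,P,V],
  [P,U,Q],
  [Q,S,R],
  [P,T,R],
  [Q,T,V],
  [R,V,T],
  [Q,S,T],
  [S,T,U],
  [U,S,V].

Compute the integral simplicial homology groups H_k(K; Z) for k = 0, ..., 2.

H_0 ≅ Z,  H_1 ≅ Z^2,  H_2 ≅ Z.

Order the vertices as P < Q < R < S < T < U < V. Listing each simplex with vertices in this order, K has dimension 2 with simplices:

  0-simplices (7): P, Q, R, S, T, U, V
  1-simplices (21): PQ, PR, PS, PT, PU, PV, QR, QS, QT, QU, QV, RS, RT, RU, RV, ST, SU, SV, TU, TV, UV
  2-simplices (14): PQU, PQV, PRS, PRT, PSV, PTU, QRS, QRU, QST, QTV, RTV, RUV, STU, SUV

so the chain groups are C_0 ≅ Z^7, C_1 ≅ Z^21, C_2 ≅ Z^14.

Boundary ∂_1: C_1 → C_0 maps an edge to its endpoints' difference, ∂[p,q] = q − p.
The 7×21 boundary matrix has rank 6 and Smith normal form diag(1,1,1,1,1,1).

Boundary ∂_2: C_2 → C_1 maps a triangle to the signed sum of its edges. For instance
  ∂PQU = QU − PU + PQ,
  ∂QRU = RU − QU + QR.
As a 21×14 matrix over Z this has rank 13, with invariant factors (1,1,1,1,1,1,1,1,1,1,1,1,1).

Now H_k = ker ∂_k / im ∂_{k+1}, so:

  H_0: rank C_0 − rank ∂_1 = 7 − 6 = 1, and the invariant factors of ∂_1 are all 1, so H_0 = Z.
  H_1: rank ker ∂_1 − rank ∂_2 = (21 − 6) − 13 = 2, and the invariant factors of ∂_2 are all 1, so H_1 = Z^2.
  H_2: rank ker ∂_2 − rank ∂_3 = (14 − 13) − 0 = 1, and there is no ∂_3, so H_2 = Z.

(K is a triangulation of the torus T^2.)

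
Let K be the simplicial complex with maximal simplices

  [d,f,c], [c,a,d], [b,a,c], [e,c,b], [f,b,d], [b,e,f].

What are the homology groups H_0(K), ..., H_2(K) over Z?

Order the vertices as a < b < c < d < e < f. Listing each simplex with vertices in this order, K has dimension 2 with simplices:

  0-simplices (6): a, b, c, d, e, f
  1-simplices (12): ab, ac, ad, bc, bd, be, bf, cd, ce, cf, df, ef
  2-simplices (6): abc, acd, bce, bdf, bef, cdf

so the chain groups are C_0 ≅ Z^6, C_1 ≅ Z^12, C_2 ≅ Z^6.

The boundary map ∂_1: C_1 → C_0 sends each edge [p,q] (with p < q) to q − p.
The resulting 6×12 matrix has rank 5, and its Smith normal form has invariant factors (1,1,1,1,1).

The boundary map ∂_2: C_2 → C_1 sends each 2-simplex [p,q,r] to [q,r] − [p,r] + [p,q]. For instance
  ∂bce = ce − be + bc,
  ∂bdf = df − bf + bd.
This gives a 12×6 integer matrix of rank 6; reducing to Smith normal form yields diagonal entries (1,1,1,1,1,1).

Reading off H_k = ker ∂_k / im ∂_{k+1}:

  H_0: rank C_0 − rank ∂_1 = 6 − 5 = 1, and the invariant factors of ∂_1 are all 1, so H_0 ≅ Z.
  H_1: rank ker ∂_1 − rank ∂_2 = (12 − 5) − 6 = 1, and the invariant factors of ∂_2 are all 1, so H_1 ≅ Z.
  H_2: rank ker ∂_2 − rank ∂_3 = (6 − 6) − 0 = 0, and there is no ∂_3, so H_2 ≅ 0.

(K is a triangulation of the cylinder S^1 x I.)

H_0 ≅ Z,  H_1 ≅ Z,  H_2 = 0.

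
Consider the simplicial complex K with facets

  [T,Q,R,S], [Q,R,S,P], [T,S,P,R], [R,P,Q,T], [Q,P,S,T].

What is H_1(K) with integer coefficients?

Take the total order P < Q < R < S < T on the vertex set. Then K (dimension 3) consists of the simplices:

  0-simplices (5): P, Q, R, S, T
  1-simplices (10): PQ, PR, PS, PT, QR, QS, QT, RS, RT, ST
  2-simplices (10): PQR, PQS, PQT, PRS, PRT, PST, QRS, QRT, QST, RST
  3-simplices (5): PQRS, PQRT, PQST, PRST, QRST

so the chain groups are C_0 ≅ Z^5, C_1 ≅ Z^10, C_2 ≅ Z^10, C_3 ≅ Z^5.

Boundary ∂_1: C_1 → C_0 is given by ∂[p,q] = [q] − [p].
This gives a 5×10 integer matrix of rank 4; reducing to Smith normal form yields diagonal entries (1,1,1,1).

The boundary map ∂_2: C_2 → C_1 sends each 2-simplex [p,q,r] to [q,r] − [p,r] + [p,q]. For instance
  ∂PQT = QT − PT + PQ,
  ∂QRT = RT − QT + QR.
As a 10×10 matrix over Z this has rank 6, with invariant factors (1,1,1,1,1,1).

∂_3: C_3 → C_2 sends each 3-simplex σ to the alternating sum Σ_i (−1)^i (σ with its i-th vertex removed). For instance
  ∂PRST = RST − PST + PRT − PRS,
  ∂QRST = RST − QST + QRT − QRS.
The 10×5 boundary matrix has rank 4 and Smith normal form diag(1,1,1,1).

Now H_k = ker ∂_k / im ∂_{k+1}, so:

  H_1: rank ker ∂_1 − rank ∂_2 = (10 − 4) − 6 = 0, and the invariant factors of ∂_2 are all 1, so H_1 ≅ 0.

H_1 = 0.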